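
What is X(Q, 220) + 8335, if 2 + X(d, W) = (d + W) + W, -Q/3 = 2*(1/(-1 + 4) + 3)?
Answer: 8753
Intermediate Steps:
Q = -20 (Q = -6*(1/(-1 + 4) + 3) = -6*(1/3 + 3) = -6*(⅓ + 3) = -6*10/3 = -3*20/3 = -20)
X(d, W) = -2 + d + 2*W (X(d, W) = -2 + ((d + W) + W) = -2 + ((W + d) + W) = -2 + (d + 2*W) = -2 + d + 2*W)
X(Q, 220) + 8335 = (-2 - 20 + 2*220) + 8335 = (-2 - 20 + 440) + 8335 = 418 + 8335 = 8753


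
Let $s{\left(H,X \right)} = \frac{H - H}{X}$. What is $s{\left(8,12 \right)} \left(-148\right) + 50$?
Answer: $50$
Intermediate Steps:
$s{\left(H,X \right)} = 0$ ($s{\left(H,X \right)} = \frac{0}{X} = 0$)
$s{\left(8,12 \right)} \left(-148\right) + 50 = 0 \left(-148\right) + 50 = 0 + 50 = 50$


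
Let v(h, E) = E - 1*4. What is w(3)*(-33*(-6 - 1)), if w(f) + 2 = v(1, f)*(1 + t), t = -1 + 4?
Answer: -1386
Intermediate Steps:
v(h, E) = -4 + E (v(h, E) = E - 4 = -4 + E)
t = 3
w(f) = -18 + 4*f (w(f) = -2 + (-4 + f)*(1 + 3) = -2 + (-4 + f)*4 = -2 + (-16 + 4*f) = -18 + 4*f)
w(3)*(-33*(-6 - 1)) = (-18 + 4*3)*(-33*(-6 - 1)) = (-18 + 12)*(-33*(-7)) = -6*231 = -1386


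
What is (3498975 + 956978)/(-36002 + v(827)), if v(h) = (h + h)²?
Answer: 4455953/2699714 ≈ 1.6505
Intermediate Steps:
v(h) = 4*h² (v(h) = (2*h)² = 4*h²)
(3498975 + 956978)/(-36002 + v(827)) = (3498975 + 956978)/(-36002 + 4*827²) = 4455953/(-36002 + 4*683929) = 4455953/(-36002 + 2735716) = 4455953/2699714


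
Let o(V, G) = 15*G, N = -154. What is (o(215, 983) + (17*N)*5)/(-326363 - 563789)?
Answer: -1655/890152 ≈ -0.0018592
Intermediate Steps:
(o(215, 983) + (17*N)*5)/(-326363 - 563789) = (15*983 + (17*(-154))*5)/(-326363 - 563789) = (14745 - 2618*5)/(-890152) = (14745 - 13090)*(-1/890152) = 1655*(-1/890152) = -1655/890152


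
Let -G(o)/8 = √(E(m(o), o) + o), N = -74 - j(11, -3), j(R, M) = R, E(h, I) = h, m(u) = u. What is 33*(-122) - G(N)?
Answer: -4026 + 8*I*√170 ≈ -4026.0 + 104.31*I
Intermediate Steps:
N = -85 (N = -74 - 1*11 = -74 - 11 = -85)
G(o) = -8*√2*√o (G(o) = -8*√(o + o) = -8*√2*√o)
33*(-122) - G(N) = 33*(-122) - (-8)*√2*√(-85) = -4026 - (-8)*√2*I*√85 = -4026 - (-8)*I*√170 = -4026 + 8*I*√170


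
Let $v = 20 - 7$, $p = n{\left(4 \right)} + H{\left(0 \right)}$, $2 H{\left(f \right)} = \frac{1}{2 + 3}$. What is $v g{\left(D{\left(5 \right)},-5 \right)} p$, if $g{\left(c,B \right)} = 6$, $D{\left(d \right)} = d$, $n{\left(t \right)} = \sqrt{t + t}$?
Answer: $\frac{39}{5} + 156 \sqrt{2} \approx 228.42$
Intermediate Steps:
$n{\left(t \right)} = \sqrt{2} \sqrt{t}$ ($n{\left(t \right)} = \sqrt{2 t} = \sqrt{2} \sqrt{t}$)
$H{\left(f \right)} = \frac{1}{10}$ ($H{\left(f \right)} = \frac{1}{2 \left(2 + 3\right)} = \frac{1}{2 \cdot 5} = \frac{1}{2} \cdot \frac{1}{5} = \frac{1}{10}$)
$p = \frac{1}{10} + 2 \sqrt{2}$ ($p = \sqrt{2} \sqrt{4} + \frac{1}{10} = \sqrt{2} \cdot 2 + \frac{1}{10} = 2 \sqrt{2} + \frac{1}{10} = \frac{1}{10} + 2 \sqrt{2} \approx 2.9284$)
$v = 13$
$v g{\left(D{\left(5 \right)},-5 \right)} p = 13 \cdot 6 \left(\frac{1}{10} + 2 \sqrt{2}\right) = 78 \left(\frac{1}{10} + 2 \sqrt{2}\right) = \frac{39}{5} + 156 \sqrt{2}$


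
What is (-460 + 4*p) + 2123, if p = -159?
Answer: 1027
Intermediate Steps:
(-460 + 4*p) + 2123 = (-460 + 4*(-159)) + 2123 = (-460 - 636) + 2123 = -1096 + 2123 = 1027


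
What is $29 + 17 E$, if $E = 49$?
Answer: $862$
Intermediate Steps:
$29 + 17 E = 29 + 17 \cdot 49 = 29 + 833 = 862$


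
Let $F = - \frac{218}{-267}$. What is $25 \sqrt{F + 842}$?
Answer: $\frac{50 \sqrt{15020886}}{267} \approx 725.78$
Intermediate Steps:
$F = \frac{218}{267}$ ($F = \left(-218\right) \left(- \frac{1}{267}\right) = \frac{218}{267} \approx 0.81648$)
$25 \sqrt{F + 842} = 25 \sqrt{\frac{218}{267} + 842} = 25 \sqrt{\frac{225032}{267}} = 25 \frac{2 \sqrt{15020886}}{267} = \frac{50 \sqrt{15020886}}{267}$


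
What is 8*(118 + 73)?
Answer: 1528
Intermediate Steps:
8*(118 + 73) = 8*191 = 1528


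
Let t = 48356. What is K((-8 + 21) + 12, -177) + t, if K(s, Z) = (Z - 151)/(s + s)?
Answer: 1208736/25 ≈ 48349.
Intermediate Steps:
K(s, Z) = (-151 + Z)/(2*s) (K(s, Z) = (-151 + Z)/((2*s)) = (-151 + Z)*(1/(2*s)) = (-151 + Z)/(2*s))
K((-8 + 21) + 12, -177) + t = (-151 - 177)/(2*((-8 + 21) + 12)) + 48356 = (½)*(-328)/(13 + 12) + 48356 = (½)*(-328)/25 + 48356 = (½)*(1/25)*(-328) + 48356 = -164/25 + 48356 = 1208736/25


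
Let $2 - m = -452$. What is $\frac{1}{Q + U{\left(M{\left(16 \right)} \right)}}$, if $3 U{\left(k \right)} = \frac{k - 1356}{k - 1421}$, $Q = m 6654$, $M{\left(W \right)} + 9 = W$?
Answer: $\frac{4242}{12814727021} \approx 3.3103 \cdot 10^{-7}$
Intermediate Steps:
$m = 454$ ($m = 2 - -452 = 2 + 452 = 454$)
$M{\left(W \right)} = -9 + W$
$Q = 3020916$ ($Q = 454 \cdot 6654 = 3020916$)
$U{\left(k \right)} = \frac{-1356 + k}{3 \left(-1421 + k\right)}$ ($U{\left(k \right)} = \frac{\left(k - 1356\right) \frac{1}{k - 1421}}{3} = \frac{\left(-1356 + k\right) \frac{1}{-1421 + k}}{3} = \frac{\frac{1}{-1421 + k} \left(-1356 + k\right)}{3} = \frac{-1356 + k}{3 \left(-1421 + k\right)}$)
$\frac{1}{Q + U{\left(M{\left(16 \right)} \right)}} = \frac{1}{3020916 + \frac{-1356 + \left(-9 + 16\right)}{3 \left(-1421 + \left(-9 + 16\right)\right)}} = \frac{1}{3020916 + \frac{-1356 + 7}{3 \left(-1421 + 7\right)}} = \frac{1}{3020916 + \frac{1}{3} \frac{1}{-1414} \left(-1349\right)} = \frac{1}{3020916 + \frac{1}{3} \left(- \frac{1}{1414}\right) \left(-1349\right)} = \frac{1}{3020916 + \frac{1349}{4242}} = \frac{1}{\frac{12814727021}{4242}} = \frac{4242}{12814727021}$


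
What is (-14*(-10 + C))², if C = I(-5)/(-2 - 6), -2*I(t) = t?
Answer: 1334025/64 ≈ 20844.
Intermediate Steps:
I(t) = -t/2
C = -5/16 (C = (-½*(-5))/(-2 - 6) = (5/2)/(-8) = (5/2)*(-⅛) = -5/16 ≈ -0.31250)
(-14*(-10 + C))² = (-14*(-10 - 5/16))² = (-14*(-165/16))² = (1155/8)² = 1334025/64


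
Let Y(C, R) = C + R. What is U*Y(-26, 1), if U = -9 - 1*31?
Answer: 1000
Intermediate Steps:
U = -40 (U = -9 - 31 = -40)
U*Y(-26, 1) = -40*(-26 + 1) = -40*(-25) = 1000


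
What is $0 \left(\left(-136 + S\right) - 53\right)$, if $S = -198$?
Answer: $0$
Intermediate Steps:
$0 \left(\left(-136 + S\right) - 53\right) = 0 \left(\left(-136 - 198\right) - 53\right) = 0 \left(-334 - 53\right) = 0 \left(-387\right) = 0$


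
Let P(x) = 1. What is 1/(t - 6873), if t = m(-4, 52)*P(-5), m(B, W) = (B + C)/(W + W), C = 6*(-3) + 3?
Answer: -104/714811 ≈ -0.00014549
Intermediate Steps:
C = -15 (C = -18 + 3 = -15)
m(B, W) = (-15 + B)/(2*W) (m(B, W) = (B - 15)/(W + W) = (-15 + B)/((2*W)) = (-15 + B)*(1/(2*W)) = (-15 + B)/(2*W))
t = -19/104 (t = ((1/2)*(-15 - 4)/52)*1 = ((1/2)*(1/52)*(-19))*1 = -19/104*1 = -19/104 ≈ -0.18269)
1/(t - 6873) = 1/(-19/104 - 6873) = 1/(-714811/104) = -104/714811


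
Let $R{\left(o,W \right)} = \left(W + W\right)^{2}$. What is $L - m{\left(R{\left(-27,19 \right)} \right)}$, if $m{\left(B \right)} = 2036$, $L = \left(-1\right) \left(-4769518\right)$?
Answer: $4767482$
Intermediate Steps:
$L = 4769518$
$R{\left(o,W \right)} = 4 W^{2}$ ($R{\left(o,W \right)} = \left(2 W\right)^{2} = 4 W^{2}$)
$L - m{\left(R{\left(-27,19 \right)} \right)} = 4769518 - 2036 = 4767482$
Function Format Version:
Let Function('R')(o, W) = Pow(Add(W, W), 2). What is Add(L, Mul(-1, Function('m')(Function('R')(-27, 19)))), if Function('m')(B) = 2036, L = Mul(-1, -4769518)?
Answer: 4767482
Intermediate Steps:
L = 4769518
Function('R')(o, W) = Mul(4, Pow(W, 2)) (Function('R')(o, W) = Pow(Mul(2, W), 2) = Mul(4, Pow(W, 2)))
Add(L, Mul(-1, Function('m')(Function('R')(-27, 19)))) = Add(4769518, Mul(-1, 2036)) = Add(4769518, -2036) = 4767482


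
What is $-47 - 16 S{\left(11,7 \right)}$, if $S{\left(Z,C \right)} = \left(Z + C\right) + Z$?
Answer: $-511$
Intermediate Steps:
$S{\left(Z,C \right)} = C + 2 Z$ ($S{\left(Z,C \right)} = \left(C + Z\right) + Z = C + 2 Z$)
$-47 - 16 S{\left(11,7 \right)} = -47 - 16 \left(7 + 2 \cdot 11\right) = -47 - 16 \left(7 + 22\right) = -47 - 464 = -511$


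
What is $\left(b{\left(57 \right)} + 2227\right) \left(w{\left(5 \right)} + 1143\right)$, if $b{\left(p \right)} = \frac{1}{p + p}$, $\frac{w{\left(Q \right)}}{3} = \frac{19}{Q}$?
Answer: $\frac{244231598}{95} \approx 2.5709 \cdot 10^{6}$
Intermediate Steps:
$w{\left(Q \right)} = \frac{57}{Q}$ ($w{\left(Q \right)} = 3 \frac{19}{Q} = \frac{57}{Q}$)
$b{\left(p \right)} = \frac{1}{2 p}$
$\left(b{\left(57 \right)} + 2227\right) \left(w{\left(5 \right)} + 1143\right) = \left(\frac{1}{2 \cdot 57} + 2227\right) \left(\frac{57}{5} + 1143\right) = \left(\frac{1}{2} \cdot \frac{1}{57} + 2227\right) \left(57 \cdot \frac{1}{5} + 1143\right) = \left(\frac{1}{114} + 2227\right) \left(\frac{57}{5} + 1143\right) = \frac{253879}{114} \cdot \frac{5772}{5} = \frac{244231598}{95}$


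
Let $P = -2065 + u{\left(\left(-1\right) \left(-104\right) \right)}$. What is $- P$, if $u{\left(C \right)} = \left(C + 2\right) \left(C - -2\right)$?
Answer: $-9171$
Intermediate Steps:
$u{\left(C \right)} = \left(2 + C\right)^{2}$ ($u{\left(C \right)} = \left(2 + C\right) \left(C + 2\right) = \left(2 + C\right) \left(2 + C\right) = \left(2 + C\right)^{2}$)
$P = 9171$ ($P = -2065 + \left(2 - -104\right)^{2} = -2065 + \left(2 + 104\right)^{2} = -2065 + 106^{2} = -2065 + 11236 = 9171$)
$- P = \left(-1\right) 9171 = -9171$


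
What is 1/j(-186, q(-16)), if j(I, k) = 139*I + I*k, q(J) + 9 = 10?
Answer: -1/26040 ≈ -3.8402e-5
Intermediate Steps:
q(J) = 1 (q(J) = -9 + 10 = 1)
1/j(-186, q(-16)) = 1/(-186*(139 + 1)) = 1/(-186*140) = 1/(-26040) = -1/26040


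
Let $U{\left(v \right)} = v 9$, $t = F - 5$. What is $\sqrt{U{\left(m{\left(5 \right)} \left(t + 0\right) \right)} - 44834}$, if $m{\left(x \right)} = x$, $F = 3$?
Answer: $2 i \sqrt{11231} \approx 211.95 i$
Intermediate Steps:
$t = -2$ ($t = 3 - 5 = -2$)
$U{\left(v \right)} = 9 v$
$\sqrt{U{\left(m{\left(5 \right)} \left(t + 0\right) \right)} - 44834} = \sqrt{9 \cdot 5 \left(-2 + 0\right) - 44834} = \sqrt{9 \cdot 5 \left(-2\right) - 44834} = \sqrt{9 \left(-10\right) - 44834} = \sqrt{-90 - 44834} = \sqrt{-44924} = 2 i \sqrt{11231}$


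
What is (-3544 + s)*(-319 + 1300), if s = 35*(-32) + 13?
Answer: -4562631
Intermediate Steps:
s = -1107 (s = -1120 + 13 = -1107)
(-3544 + s)*(-319 + 1300) = (-3544 - 1107)*(-319 + 1300) = -4651*981 = -4562631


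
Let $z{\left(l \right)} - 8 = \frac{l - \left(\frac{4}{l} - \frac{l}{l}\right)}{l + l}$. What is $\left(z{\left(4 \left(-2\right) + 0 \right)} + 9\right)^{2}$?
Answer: $\frac{310249}{1024} \approx 302.98$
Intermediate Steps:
$z{\left(l \right)} = 8 + \frac{1 + l - \frac{4}{l}}{2 l}$ ($z{\left(l \right)} = 8 + \frac{l - \left(\frac{4}{l} - \frac{l}{l}\right)}{l + l} = 8 + \frac{l + \left(- \frac{4}{l} + 1\right)}{2 l} = 8 + \left(l + \left(1 - \frac{4}{l}\right)\right) \frac{1}{2 l} = 8 + \left(1 + l - \frac{4}{l}\right) \frac{1}{2 l} = 8 + \frac{1 + l - \frac{4}{l}}{2 l}$)
$\left(z{\left(4 \left(-2\right) + 0 \right)} + 9\right)^{2} = \left(\frac{-4 + \left(4 \left(-2\right) + 0\right) + 17 \left(4 \left(-2\right) + 0\right)^{2}}{2 \left(4 \left(-2\right) + 0\right)^{2}} + 9\right)^{2} = \left(\frac{-4 + \left(-8 + 0\right) + 17 \left(-8 + 0\right)^{2}}{2 \left(-8 + 0\right)^{2}} + 9\right)^{2} = \left(\frac{-4 - 8 + 17 \left(-8\right)^{2}}{2 \cdot 64} + 9\right)^{2} = \left(\frac{1}{2} \cdot \frac{1}{64} \left(-4 - 8 + 17 \cdot 64\right) + 9\right)^{2} = \left(\frac{1}{2} \cdot \frac{1}{64} \left(-4 - 8 + 1088\right) + 9\right)^{2} = \left(\frac{1}{2} \cdot \frac{1}{64} \cdot 1076 + 9\right)^{2} = \left(\frac{269}{32} + 9\right)^{2} = \left(\frac{557}{32}\right)^{2} = \frac{310249}{1024}$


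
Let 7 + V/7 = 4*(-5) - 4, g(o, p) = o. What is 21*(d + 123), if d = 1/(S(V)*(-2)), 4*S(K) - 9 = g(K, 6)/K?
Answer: 12894/5 ≈ 2578.8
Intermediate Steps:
V = -217 (V = -49 + 7*(4*(-5) - 4) = -49 + 7*(-20 - 4) = -49 + 7*(-24) = -49 - 168 = -217)
S(K) = 5/2 (S(K) = 9/4 + (K/K)/4 = 9/4 + (¼)*1 = 9/4 + ¼ = 5/2)
d = -⅕ (d = 1/((5/2)*(-2)) = 1/(-5) = -⅕ ≈ -0.20000)
21*(d + 123) = 21*(-⅕ + 123) = 21*(614/5) = 12894/5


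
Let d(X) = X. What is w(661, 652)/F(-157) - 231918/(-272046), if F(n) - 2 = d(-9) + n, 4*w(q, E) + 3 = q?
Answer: -2239005/14871848 ≈ -0.15055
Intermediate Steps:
w(q, E) = -3/4 + q/4
F(n) = -7 + n (F(n) = 2 + (-9 + n) = -7 + n)
w(661, 652)/F(-157) - 231918/(-272046) = (-3/4 + (1/4)*661)/(-7 - 157) - 231918/(-272046) = (-3/4 + 661/4)/(-164) - 231918*(-1/272046) = (329/2)*(-1/164) + 38653/45341 = -329/328 + 38653/45341 = -2239005/14871848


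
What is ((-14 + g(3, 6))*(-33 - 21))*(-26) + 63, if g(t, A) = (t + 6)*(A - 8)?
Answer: -44865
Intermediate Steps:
g(t, A) = (-8 + A)*(6 + t) (g(t, A) = (6 + t)*(-8 + A) = (-8 + A)*(6 + t))
((-14 + g(3, 6))*(-33 - 21))*(-26) + 63 = ((-14 + (-48 - 8*3 + 6*6 + 6*3))*(-33 - 21))*(-26) + 63 = ((-14 + (-48 - 24 + 36 + 18))*(-54))*(-26) + 63 = ((-14 - 18)*(-54))*(-26) + 63 = -32*(-54)*(-26) + 63 = 1728*(-26) + 63 = -44928 + 63 = -44865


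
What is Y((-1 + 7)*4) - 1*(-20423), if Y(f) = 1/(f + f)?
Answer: 980305/48 ≈ 20423.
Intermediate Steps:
Y(f) = 1/(2*f)
Y((-1 + 7)*4) - 1*(-20423) = 1/(2*(((-1 + 7)*4))) - 1*(-20423) = 1/(2*((6*4))) + 20423 = (½)/24 + 20423 = (½)*(1/24) + 20423 = 1/48 + 20423 = 980305/48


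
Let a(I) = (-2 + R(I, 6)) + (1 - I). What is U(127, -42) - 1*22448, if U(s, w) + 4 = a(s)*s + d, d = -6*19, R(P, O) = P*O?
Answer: 57952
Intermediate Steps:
R(P, O) = O*P
a(I) = -1 + 5*I (a(I) = (-2 + 6*I) + (1 - I) = -1 + 5*I)
d = -114
U(s, w) = -118 + s*(-1 + 5*s) (U(s, w) = -4 + ((-1 + 5*s)*s - 114) = -4 + (s*(-1 + 5*s) - 114) = -4 + (-114 + s*(-1 + 5*s)) = -118 + s*(-1 + 5*s))
U(127, -42) - 1*22448 = (-118 + 127*(-1 + 5*127)) - 1*22448 = (-118 + 127*(-1 + 635)) - 22448 = (-118 + 127*634) - 22448 = (-118 + 80518) - 22448 = 80400 - 22448 = 57952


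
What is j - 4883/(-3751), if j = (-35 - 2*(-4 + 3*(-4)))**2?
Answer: 38642/3751 ≈ 10.302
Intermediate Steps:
j = 9 (j = (-35 - 2*(-4 - 12))**2 = (-35 - 2*(-16))**2 = (-35 + 32)**2 = (-3)**2 = 9)
j - 4883/(-3751) = 9 - 4883/(-3751) = 9 - 4883*(-1/3751) = 9 + 4883/3751 = 38642/3751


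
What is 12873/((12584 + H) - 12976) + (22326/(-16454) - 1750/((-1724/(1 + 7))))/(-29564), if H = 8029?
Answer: 192754595277575/114368575449188 ≈ 1.6854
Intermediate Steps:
12873/((12584 + H) - 12976) + (22326/(-16454) - 1750/((-1724/(1 + 7))))/(-29564) = 12873/((12584 + 8029) - 12976) + (22326/(-16454) - 1750/((-1724/(1 + 7))))/(-29564) = 12873/(20613 - 12976) + (22326*(-1/16454) - 1750/((-1724/8)))*(-1/29564) = 12873/7637 + (-11163/8227 - 1750/((-1724*1/8)))*(-1/29564) = 12873*(1/7637) + (-11163/8227 - 1750/(-431/2))*(-1/29564) = 1839/1091 + (-11163/8227 - 1750*(-2/431))*(-1/29564) = 1839/1091 + (-11163/8227 + 3500/431)*(-1/29564) = 1839/1091 + (23983247/3545837)*(-1/29564) = 1839/1091 - 23983247/104829125068 = 192754595277575/114368575449188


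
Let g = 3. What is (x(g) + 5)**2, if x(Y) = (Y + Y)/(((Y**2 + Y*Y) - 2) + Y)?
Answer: 10201/361 ≈ 28.258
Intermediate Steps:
x(Y) = 2*Y/(-2 + Y + 2*Y**2) (x(Y) = (2*Y)/(((Y**2 + Y**2) - 2) + Y) = (2*Y)/((2*Y**2 - 2) + Y) = (2*Y)/((-2 + 2*Y**2) + Y) = (2*Y)/(-2 + Y + 2*Y**2) = 2*Y/(-2 + Y + 2*Y**2))
(x(g) + 5)**2 = (2*3/(-2 + 3 + 2*3**2) + 5)**2 = (2*3/(-2 + 3 + 2*9) + 5)**2 = (2*3/(-2 + 3 + 18) + 5)**2 = (2*3/19 + 5)**2 = (2*3*(1/19) + 5)**2 = (6/19 + 5)**2 = (101/19)**2 = 10201/361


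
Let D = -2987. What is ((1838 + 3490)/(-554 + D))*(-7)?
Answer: 37296/3541 ≈ 10.533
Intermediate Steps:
((1838 + 3490)/(-554 + D))*(-7) = ((1838 + 3490)/(-554 - 2987))*(-7) = (5328/(-3541))*(-7) = (5328*(-1/3541))*(-7) = -5328/3541*(-7) = 37296/3541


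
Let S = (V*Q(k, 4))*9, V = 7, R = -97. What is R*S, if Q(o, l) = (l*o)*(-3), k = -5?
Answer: -366660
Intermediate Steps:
Q(o, l) = -3*l*o
S = 3780 (S = (7*(-3*4*(-5)))*9 = (7*60)*9 = 420*9 = 3780)
R*S = -97*3780 = -366660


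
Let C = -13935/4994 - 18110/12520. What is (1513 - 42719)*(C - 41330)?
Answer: 242030764237081/142102 ≈ 1.7032e+9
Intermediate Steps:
C = -13245377/3126244 (C = -13935*1/4994 - 18110*1/12520 = -13935/4994 - 1811/1252 = -13245377/3126244 ≈ -4.2368)
(1513 - 42719)*(C - 41330) = (1513 - 42719)*(-13245377/3126244 - 41330) = -41206*(-129220909897/3126244) = 242030764237081/142102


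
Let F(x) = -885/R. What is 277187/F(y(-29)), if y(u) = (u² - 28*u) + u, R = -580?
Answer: 32153692/177 ≈ 1.8166e+5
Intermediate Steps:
y(u) = u² - 27*u
F(x) = 177/116 (F(x) = -885/(-580) = -885*(-1/580) = 177/116)
277187/F(y(-29)) = 277187/(177/116) = 277187*(116/177) = 32153692/177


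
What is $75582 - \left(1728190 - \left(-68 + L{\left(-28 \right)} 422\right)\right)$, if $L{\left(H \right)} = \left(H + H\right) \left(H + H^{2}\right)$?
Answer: $-19518468$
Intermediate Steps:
$L{\left(H \right)} = 2 H \left(H + H^{2}\right)$
$75582 - \left(1728190 - \left(-68 + L{\left(-28 \right)} 422\right)\right) = 75582 - \left(1728190 - \left(-68 + 2 \left(-28\right)^{2} \left(1 - 28\right) 422\right)\right) = 75582 - \left(1728190 - \left(-68 + 2 \cdot 784 \left(-27\right) 422\right)\right) = 75582 - \left(1728190 - \left(-68 - 17865792\right)\right) = 75582 - \left(1728190 - -17865860\right) = 75582 - \left(1728190 + 17865860\right) = 75582 - 19594050 = -19518468$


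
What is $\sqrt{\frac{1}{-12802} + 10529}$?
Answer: $\frac{\sqrt{1725610474114}}{12802} \approx 102.61$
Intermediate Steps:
$\sqrt{\frac{1}{-12802} + 10529} = \sqrt{- \frac{1}{12802} + 10529} = \sqrt{\frac{134792257}{12802}} = \frac{\sqrt{1725610474114}}{12802}$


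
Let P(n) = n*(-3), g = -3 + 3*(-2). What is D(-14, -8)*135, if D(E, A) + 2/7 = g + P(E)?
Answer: 30915/7 ≈ 4416.4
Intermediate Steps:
g = -9 (g = -3 - 6 = -9)
P(n) = -3*n
D(E, A) = -65/7 - 3*E (D(E, A) = -2/7 + (-9 - 3*E) = -65/7 - 3*E)
D(-14, -8)*135 = (-65/7 - 3*(-14))*135 = (-65/7 + 42)*135 = (229/7)*135 = 30915/7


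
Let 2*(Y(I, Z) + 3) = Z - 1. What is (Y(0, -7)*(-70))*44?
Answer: 21560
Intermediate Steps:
Y(I, Z) = -7/2 + Z/2 (Y(I, Z) = -3 + (Z - 1)/2 = -3 + (-1 + Z)/2 = -3 + (-1/2 + Z/2) = -7/2 + Z/2)
(Y(0, -7)*(-70))*44 = ((-7/2 + (1/2)*(-7))*(-70))*44 = ((-7/2 - 7/2)*(-70))*44 = -7*(-70)*44 = 490*44 = 21560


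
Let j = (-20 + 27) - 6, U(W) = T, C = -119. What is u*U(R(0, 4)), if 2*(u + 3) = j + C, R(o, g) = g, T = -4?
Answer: 248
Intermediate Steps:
U(W) = -4
j = 1 (j = 7 - 6 = 1)
u = -62 (u = -3 + (1 - 119)/2 = -3 + (½)*(-118) = -3 - 59 = -62)
u*U(R(0, 4)) = -62*(-4) = 248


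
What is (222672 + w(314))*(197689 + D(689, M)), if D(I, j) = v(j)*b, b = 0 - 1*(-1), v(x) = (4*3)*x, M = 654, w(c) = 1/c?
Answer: 14370943352833/314 ≈ 4.5767e+10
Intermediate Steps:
v(x) = 12*x
b = 1 (b = 0 + 1 = 1)
D(I, j) = 12*j (D(I, j) = (12*j)*1 = 12*j)
(222672 + w(314))*(197689 + D(689, M)) = (222672 + 1/314)*(197689 + 12*654) = (222672 + 1/314)*(197689 + 7848) = (69919009/314)*205537 = 14370943352833/314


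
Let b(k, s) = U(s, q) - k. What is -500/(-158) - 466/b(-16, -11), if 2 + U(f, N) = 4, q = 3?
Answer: -16157/711 ≈ -22.724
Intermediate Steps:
U(f, N) = 2 (U(f, N) = -2 + 4 = 2)
b(k, s) = 2 - k
-500/(-158) - 466/b(-16, -11) = -500/(-158) - 466/(2 - 1*(-16)) = -500*(-1/158) - 466/(2 + 16) = 250/79 - 466/18 = 250/79 - 466*1/18 = 250/79 - 233/9 = -16157/711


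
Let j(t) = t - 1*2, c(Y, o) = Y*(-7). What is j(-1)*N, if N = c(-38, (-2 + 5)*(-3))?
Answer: -798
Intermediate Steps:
c(Y, o) = -7*Y
N = 266 (N = -7*(-38) = 266)
j(t) = -2 + t (j(t) = t - 2 = -2 + t)
j(-1)*N = (-2 - 1)*266 = -3*266 = -798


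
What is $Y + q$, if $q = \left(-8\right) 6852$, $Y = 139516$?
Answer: $84700$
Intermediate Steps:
$q = -54816$
$Y + q = 139516 - 54816 = 84700$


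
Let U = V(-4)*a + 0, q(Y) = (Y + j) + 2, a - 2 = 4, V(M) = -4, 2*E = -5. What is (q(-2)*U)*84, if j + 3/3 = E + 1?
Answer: 5040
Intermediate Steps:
E = -5/2 (E = (½)*(-5) = -5/2 ≈ -2.5000)
a = 6 (a = 2 + 4 = 6)
j = -5/2 (j = -1 + (-5/2 + 1) = -1 - 3/2 = -5/2 ≈ -2.5000)
q(Y) = -½ + Y (q(Y) = (Y - 5/2) + 2 = (-5/2 + Y) + 2 = -½ + Y)
U = -24 (U = -4*6 + 0 = -24 + 0 = -24)
(q(-2)*U)*84 = ((-½ - 2)*(-24))*84 = -5/2*(-24)*84 = 60*84 = 5040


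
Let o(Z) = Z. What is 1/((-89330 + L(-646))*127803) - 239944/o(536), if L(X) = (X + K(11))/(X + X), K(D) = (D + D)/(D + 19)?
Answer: -2212016589945620573/4941323359661507 ≈ -447.66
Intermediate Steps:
K(D) = 2*D/(19 + D) (K(D) = (2*D)/(19 + D) = 2*D/(19 + D))
L(X) = (11/15 + X)/(2*X) (L(X) = (X + 2*11/(19 + 11))/(X + X) = (X + 2*11/30)/((2*X)) = (X + 2*11*(1/30))*(1/(2*X)) = (X + 11/15)*(1/(2*X)) = (11/15 + X)*(1/(2*X)) = (11/15 + X)/(2*X))
1/((-89330 + L(-646))*127803) - 239944/o(536) = 1/(-89330 + (1/30)*(11 + 15*(-646))/(-646)*127803) - 239944/536 = (1/127803)/(-89330 + (1/30)*(-1/646)*(11 - 9690)) - 239944*1/536 = (1/127803)/(-89330 + (1/30)*(-1/646)*(-9679)) - 29993/67 = (1/127803)/(-89330 + 9679/19380) - 29993/67 = (1/127803)/(-1731205721/19380) - 29993/67 = -19380/1731205721*1/127803 - 29993/67 = -6460/73751094920321 - 29993/67 = -2212016589945620573/4941323359661507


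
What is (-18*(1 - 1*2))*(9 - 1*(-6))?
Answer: 270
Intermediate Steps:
(-18*(1 - 1*2))*(9 - 1*(-6)) = (-18*(1 - 2))*(9 + 6) = -18*(-1)*15 = 18*15 = 270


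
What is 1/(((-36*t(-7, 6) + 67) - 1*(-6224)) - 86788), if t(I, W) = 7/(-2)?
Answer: -1/80371 ≈ -1.2442e-5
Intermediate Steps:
t(I, W) = -7/2 (t(I, W) = 7*(-1/2) = -7/2)
1/(((-36*t(-7, 6) + 67) - 1*(-6224)) - 86788) = 1/(((-36*(-7/2) + 67) - 1*(-6224)) - 86788) = 1/(((126 + 67) + 6224) - 86788) = 1/((193 + 6224) - 86788) = 1/(6417 - 86788) = 1/(-80371) = -1/80371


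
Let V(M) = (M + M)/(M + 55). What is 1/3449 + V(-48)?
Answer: -331097/24143 ≈ -13.714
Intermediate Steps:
V(M) = 2*M/(55 + M) (V(M) = (2*M)/(55 + M) = 2*M/(55 + M))
1/3449 + V(-48) = 1/3449 + 2*(-48)/(55 - 48) = 1/3449 + 2*(-48)/7 = 1/3449 + 2*(-48)*(⅐) = 1/3449 - 96/7 = -331097/24143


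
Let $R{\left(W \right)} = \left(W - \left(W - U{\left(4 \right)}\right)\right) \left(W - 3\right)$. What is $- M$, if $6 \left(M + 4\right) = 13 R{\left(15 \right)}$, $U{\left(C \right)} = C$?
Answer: $-100$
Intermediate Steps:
$R{\left(W \right)} = -12 + 4 W$ ($R{\left(W \right)} = \left(W - \left(-4 + W\right)\right) \left(W - 3\right) = 4 \left(-3 + W\right) = -12 + 4 W$)
$M = 100$ ($M = -4 + \frac{13 \left(-12 + 4 \cdot 15\right)}{6} = -4 + \frac{13 \left(-12 + 60\right)}{6} = -4 + \frac{13 \cdot 48}{6} = -4 + \frac{1}{6} \cdot 624 = -4 + 104 = 100$)
$- M = \left(-1\right) 100 = -100$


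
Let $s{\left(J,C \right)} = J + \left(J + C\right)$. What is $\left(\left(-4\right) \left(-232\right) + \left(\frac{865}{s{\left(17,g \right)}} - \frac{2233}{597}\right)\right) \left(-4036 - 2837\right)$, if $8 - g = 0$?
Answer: $- \frac{18092249227}{2786} \approx -6.494 \cdot 10^{6}$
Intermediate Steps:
$g = 8$ ($g = 8 - 0 = 8 + 0 = 8$)
$s{\left(J,C \right)} = C + 2 J$ ($s{\left(J,C \right)} = J + \left(C + J\right) = C + 2 J$)
$\left(\left(-4\right) \left(-232\right) + \left(\frac{865}{s{\left(17,g \right)}} - \frac{2233}{597}\right)\right) \left(-4036 - 2837\right) = \left(\left(-4\right) \left(-232\right) + \left(\frac{865}{8 + 2 \cdot 17} - \frac{2233}{597}\right)\right) \left(-4036 - 2837\right) = \left(928 + \left(\frac{865}{8 + 34} - \frac{2233}{597}\right)\right) \left(-6873\right) = \left(928 - \left(\frac{2233}{597} - \frac{865}{42}\right)\right) \left(-6873\right) = \left(928 + \left(865 \cdot \frac{1}{42} - \frac{2233}{597}\right)\right) \left(-6873\right) = \left(928 + \left(\frac{865}{42} - \frac{2233}{597}\right)\right) \left(-6873\right) = \left(928 + \frac{140873}{8358}\right) \left(-6873\right) = \frac{7897097}{8358} \left(-6873\right) = - \frac{18092249227}{2786}$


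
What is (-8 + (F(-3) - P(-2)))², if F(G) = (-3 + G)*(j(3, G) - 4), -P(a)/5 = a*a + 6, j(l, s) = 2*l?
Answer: 900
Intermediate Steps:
P(a) = -30 - 5*a² (P(a) = -5*(a*a + 6) = -5*(a² + 6) = -5*(6 + a²) = -30 - 5*a²)
F(G) = -6 + 2*G (F(G) = (-3 + G)*(2*3 - 4) = (-3 + G)*(6 - 4) = (-3 + G)*2 = -6 + 2*G)
(-8 + (F(-3) - P(-2)))² = (-8 + ((-6 + 2*(-3)) - (-30 - 5*(-2)²)))² = (-8 + ((-6 - 6) - (-30 - 5*4)))² = (-8 + (-12 - (-30 - 20)))² = (-8 + (-12 - 1*(-50)))² = (-8 + (-12 + 50))² = (-8 + 38)² = 30² = 900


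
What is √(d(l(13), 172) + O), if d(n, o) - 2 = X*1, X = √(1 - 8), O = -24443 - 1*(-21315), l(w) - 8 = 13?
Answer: √(-3126 + I*√7) ≈ 0.0237 + 55.911*I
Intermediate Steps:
l(w) = 21 (l(w) = 8 + 13 = 21)
O = -3128 (O = -24443 + 21315 = -3128)
X = I*√7 (X = √(-7) = I*√7 ≈ 2.6458*I)
d(n, o) = 2 + I*√7 (d(n, o) = 2 + (I*√7)*1 = 2 + I*√7)
√(d(l(13), 172) + O) = √((2 + I*√7) - 3128) = √(-3126 + I*√7)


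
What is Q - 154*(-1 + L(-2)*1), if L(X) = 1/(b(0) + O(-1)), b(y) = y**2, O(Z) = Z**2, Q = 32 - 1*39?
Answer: -7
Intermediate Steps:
Q = -7 (Q = 32 - 39 = -7)
L(X) = 1 (L(X) = 1/(0**2 + (-1)**2) = 1/(0 + 1) = 1/1 = 1)
Q - 154*(-1 + L(-2)*1) = -7 - 154*(-1 + 1*1) = -7 - 154*(-1 + 1) = -7 - 154*0 = -7 + 0 = -7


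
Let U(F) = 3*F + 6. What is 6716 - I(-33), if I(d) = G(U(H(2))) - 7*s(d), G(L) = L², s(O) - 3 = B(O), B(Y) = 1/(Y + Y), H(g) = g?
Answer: 435131/66 ≈ 6592.9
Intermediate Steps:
U(F) = 6 + 3*F
B(Y) = 1/(2*Y)
s(O) = 3 + 1/(2*O)
I(d) = 123 - 7/(2*d) (I(d) = (6 + 3*2)² - 7*(3 + 1/(2*d)) = (6 + 6)² + (-21 - 7/(2*d)) = 12² + (-21 - 7/(2*d)) = 144 + (-21 - 7/(2*d)) = 123 - 7/(2*d))
6716 - I(-33) = 6716 - (123 - 7/2/(-33)) = 6716 - (123 - 7/2*(-1/33)) = 6716 - (123 + 7/66) = 6716 - 1*8125/66 = 6716 - 8125/66 = 435131/66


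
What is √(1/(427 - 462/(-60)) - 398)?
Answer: 4*I*√52227273/1449 ≈ 19.95*I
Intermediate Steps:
√(1/(427 - 462/(-60)) - 398) = √(1/(427 - 462*(-1/60)) - 398) = √(1/(427 + 77/10) - 398) = √(1/(4347/10) - 398) = √(10/4347 - 398) = √(-1730096/4347) = 4*I*√52227273/1449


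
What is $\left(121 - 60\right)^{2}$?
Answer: $3721$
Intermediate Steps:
$\left(121 - 60\right)^{2} = 61^{2} = 3721$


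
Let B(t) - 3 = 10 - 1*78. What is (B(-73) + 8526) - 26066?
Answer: -17605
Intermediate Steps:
B(t) = -65 (B(t) = 3 + (10 - 1*78) = 3 + (10 - 78) = 3 - 68 = -65)
(B(-73) + 8526) - 26066 = (-65 + 8526) - 26066 = 8461 - 26066 = -17605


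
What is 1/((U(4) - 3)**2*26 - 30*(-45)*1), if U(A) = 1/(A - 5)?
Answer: 1/1766 ≈ 0.00056625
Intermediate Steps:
U(A) = 1/(-5 + A)
1/((U(4) - 3)**2*26 - 30*(-45)*1) = 1/((1/(-5 + 4) - 3)**2*26 - 30*(-45)*1) = 1/((1/(-1) - 3)**2*26 + 1350*1) = 1/((-1 - 3)**2*26 + 1350) = 1/((-4)**2*26 + 1350) = 1/(16*26 + 1350) = 1/(416 + 1350) = 1/1766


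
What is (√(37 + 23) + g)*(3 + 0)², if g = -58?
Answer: -522 + 18*√15 ≈ -452.29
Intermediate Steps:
(√(37 + 23) + g)*(3 + 0)² = (√(37 + 23) - 58)*(3 + 0)² = (√60 - 58)*3² = (2*√15 - 58)*9 = (-58 + 2*√15)*9 = -522 + 18*√15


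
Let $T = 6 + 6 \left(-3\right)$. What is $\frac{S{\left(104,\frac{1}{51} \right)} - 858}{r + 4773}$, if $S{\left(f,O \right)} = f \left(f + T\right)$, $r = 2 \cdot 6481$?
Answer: $\frac{1742}{3547} \approx 0.49112$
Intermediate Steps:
$r = 12962$
$T = -12$ ($T = 6 - 18 = -12$)
$S{\left(f,O \right)} = f \left(-12 + f\right)$ ($S{\left(f,O \right)} = f \left(f - 12\right) = f \left(-12 + f\right)$)
$\frac{S{\left(104,\frac{1}{51} \right)} - 858}{r + 4773} = \frac{104 \left(-12 + 104\right) - 858}{12962 + 4773} = \frac{104 \cdot 92 - 858}{17735} = \left(9568 - 858\right) \frac{1}{17735} = 8710 \cdot \frac{1}{17735} = \frac{1742}{3547}$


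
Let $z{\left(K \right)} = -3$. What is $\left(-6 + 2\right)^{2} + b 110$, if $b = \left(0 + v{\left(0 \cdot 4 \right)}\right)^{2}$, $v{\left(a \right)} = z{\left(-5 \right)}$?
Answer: $1006$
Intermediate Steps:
$v{\left(a \right)} = -3$
$b = 9$ ($b = \left(0 - 3\right)^{2} = \left(-3\right)^{2} = 9$)
$\left(-6 + 2\right)^{2} + b 110 = \left(-6 + 2\right)^{2} + 9 \cdot 110 = \left(-4\right)^{2} + 990 = 16 + 990 = 1006$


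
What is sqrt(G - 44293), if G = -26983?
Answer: 2*I*sqrt(17819) ≈ 266.98*I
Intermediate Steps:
sqrt(G - 44293) = sqrt(-26983 - 44293) = sqrt(-71276) = 2*I*sqrt(17819)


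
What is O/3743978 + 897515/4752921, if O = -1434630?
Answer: -101717842340/523377401757 ≈ -0.19435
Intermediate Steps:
O/3743978 + 897515/4752921 = -1434630/3743978 + 897515/4752921 = -1434630*1/3743978 + 897515*(1/4752921) = -42195/110117 + 897515/4752921 = -101717842340/523377401757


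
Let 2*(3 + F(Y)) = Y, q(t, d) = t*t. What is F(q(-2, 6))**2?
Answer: 1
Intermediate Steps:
q(t, d) = t**2
F(Y) = -3 + Y/2
F(q(-2, 6))**2 = (-3 + (1/2)*(-2)**2)**2 = (-3 + (1/2)*4)**2 = (-3 + 2)**2 = (-1)**2 = 1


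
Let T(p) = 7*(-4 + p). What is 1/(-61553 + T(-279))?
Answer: -1/63534 ≈ -1.5740e-5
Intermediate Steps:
T(p) = -28 + 7*p
1/(-61553 + T(-279)) = 1/(-61553 + (-28 + 7*(-279))) = 1/(-61553 + (-28 - 1953)) = 1/(-61553 - 1981) = 1/(-63534) = -1/63534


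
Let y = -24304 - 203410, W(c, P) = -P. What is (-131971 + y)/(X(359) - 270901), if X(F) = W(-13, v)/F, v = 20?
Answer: 129126915/97253479 ≈ 1.3277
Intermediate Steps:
y = -227714
X(F) = -20/F (X(F) = (-1*20)/F = -20/F)
(-131971 + y)/(X(359) - 270901) = (-131971 - 227714)/(-20/359 - 270901) = -359685/(-20*1/359 - 270901) = -359685/(-20/359 - 270901) = -359685/(-97253479/359) = -359685*(-359/97253479) = 129126915/97253479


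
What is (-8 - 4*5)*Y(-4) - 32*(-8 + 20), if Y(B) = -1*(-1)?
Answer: -412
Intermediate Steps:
Y(B) = 1
(-8 - 4*5)*Y(-4) - 32*(-8 + 20) = (-8 - 4*5)*1 - 32*(-8 + 20) = (-8 - 20)*1 - 32*12 = -28*1 - 1*384 = -28 - 384 = -412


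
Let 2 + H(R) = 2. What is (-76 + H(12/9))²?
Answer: 5776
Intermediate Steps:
H(R) = 0 (H(R) = -2 + 2 = 0)
(-76 + H(12/9))² = (-76 + 0)² = (-76)² = 5776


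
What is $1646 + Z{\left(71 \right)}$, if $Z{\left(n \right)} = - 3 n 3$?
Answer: $1007$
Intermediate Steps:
$Z{\left(n \right)} = - 9 n$
$1646 + Z{\left(71 \right)} = 1646 - 639 = 1007$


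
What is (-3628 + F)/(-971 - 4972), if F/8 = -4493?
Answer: 39572/5943 ≈ 6.6586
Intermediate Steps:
F = -35944 (F = 8*(-4493) = -35944)
(-3628 + F)/(-971 - 4972) = (-3628 - 35944)/(-971 - 4972) = -39572/(-5943) = -39572*(-1/5943) = 39572/5943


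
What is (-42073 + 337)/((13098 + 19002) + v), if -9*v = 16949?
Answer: -375624/271951 ≈ -1.3812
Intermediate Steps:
v = -16949/9 (v = -⅑*16949 = -16949/9 ≈ -1883.2)
(-42073 + 337)/((13098 + 19002) + v) = (-42073 + 337)/((13098 + 19002) - 16949/9) = -41736/(32100 - 16949/9) = -41736/271951/9 = -41736*9/271951 = -375624/271951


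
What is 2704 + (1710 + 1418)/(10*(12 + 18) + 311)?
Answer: 1655272/611 ≈ 2709.1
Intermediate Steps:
2704 + (1710 + 1418)/(10*(12 + 18) + 311) = 2704 + 3128/(10*30 + 311) = 2704 + 3128/(300 + 311) = 2704 + 3128/611 = 1655272/611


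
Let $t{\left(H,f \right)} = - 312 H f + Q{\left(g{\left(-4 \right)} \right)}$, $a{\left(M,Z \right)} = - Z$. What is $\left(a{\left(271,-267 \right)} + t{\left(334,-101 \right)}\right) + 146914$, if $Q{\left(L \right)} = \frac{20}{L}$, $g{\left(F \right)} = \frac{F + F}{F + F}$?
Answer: $10672209$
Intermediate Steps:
$g{\left(F \right)} = 1$ ($g{\left(F \right)} = \frac{2 F}{2 F} = 2 F \frac{1}{2 F} = 1$)
$t{\left(H,f \right)} = 20 - 312 H f$ ($t{\left(H,f \right)} = - 312 H f + \frac{20}{1} = - 312 H f + 20 \cdot 1 = - 312 H f + 20 = 20 - 312 H f$)
$\left(a{\left(271,-267 \right)} + t{\left(334,-101 \right)}\right) + 146914 = \left(\left(-1\right) \left(-267\right) - \left(-20 + 104208 \left(-101\right)\right)\right) + 146914 = \left(267 + \left(20 + 10525008\right)\right) + 146914 = \left(267 + 10525028\right) + 146914 = 10525295 + 146914 = 10672209$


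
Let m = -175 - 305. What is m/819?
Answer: -160/273 ≈ -0.58608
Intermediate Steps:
m = -480
m/819 = -480/819 = -480*1/819 = -160/273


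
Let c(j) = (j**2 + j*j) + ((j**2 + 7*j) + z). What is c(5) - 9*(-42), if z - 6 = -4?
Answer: 490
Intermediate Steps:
z = 2 (z = 6 - 4 = 2)
c(j) = 2 + 3*j**2 + 7*j (c(j) = (j**2 + j*j) + ((j**2 + 7*j) + 2) = (j**2 + j**2) + (2 + j**2 + 7*j) = 2*j**2 + (2 + j**2 + 7*j) = 2 + 3*j**2 + 7*j)
c(5) - 9*(-42) = (2 + 3*5**2 + 7*5) - 9*(-42) = (2 + 3*25 + 35) + 378 = (2 + 75 + 35) + 378 = 112 + 378 = 490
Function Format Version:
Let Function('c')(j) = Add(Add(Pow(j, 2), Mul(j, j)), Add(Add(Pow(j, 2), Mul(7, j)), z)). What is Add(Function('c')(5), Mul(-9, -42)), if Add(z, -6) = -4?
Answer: 490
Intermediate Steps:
z = 2 (z = Add(6, -4) = 2)
Function('c')(j) = Add(2, Mul(3, Pow(j, 2)), Mul(7, j)) (Function('c')(j) = Add(Add(Pow(j, 2), Mul(j, j)), Add(Add(Pow(j, 2), Mul(7, j)), 2)) = Add(Add(Pow(j, 2), Pow(j, 2)), Add(2, Pow(j, 2), Mul(7, j))) = Add(Mul(2, Pow(j, 2)), Add(2, Pow(j, 2), Mul(7, j))) = Add(2, Mul(3, Pow(j, 2)), Mul(7, j)))
Add(Function('c')(5), Mul(-9, -42)) = Add(Add(2, Mul(3, Pow(5, 2)), Mul(7, 5)), Mul(-9, -42)) = Add(Add(2, Mul(3, 25), 35), 378) = Add(Add(2, 75, 35), 378) = Add(112, 378) = 490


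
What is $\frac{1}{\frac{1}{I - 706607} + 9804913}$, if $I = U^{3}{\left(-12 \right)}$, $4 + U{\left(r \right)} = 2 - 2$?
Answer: $\frac{706671}{6928847674622} \approx 1.0199 \cdot 10^{-7}$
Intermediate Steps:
$U{\left(r \right)} = -4$ ($U{\left(r \right)} = -4 + \left(2 - 2\right) = -4 + 0 = -4$)
$I = -64$ ($I = \left(-4\right)^{3} = -64$)
$\frac{1}{\frac{1}{I - 706607} + 9804913} = \frac{1}{\frac{1}{-64 - 706607} + 9804913} = \frac{1}{\frac{1}{-706671} + 9804913} = \frac{1}{- \frac{1}{706671} + 9804913} = \frac{1}{\frac{6928847674622}{706671}} = \frac{706671}{6928847674622}$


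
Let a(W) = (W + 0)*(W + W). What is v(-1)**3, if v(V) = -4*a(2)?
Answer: -32768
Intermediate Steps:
a(W) = 2*W**2 (a(W) = W*(2*W) = 2*W**2)
v(V) = -32 (v(V) = -8*2**2 = -8*4 = -4*8 = -32)
v(-1)**3 = (-32)**3 = -32768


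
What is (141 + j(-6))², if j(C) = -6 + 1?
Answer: 18496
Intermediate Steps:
j(C) = -5
(141 + j(-6))² = (141 - 5)² = 136² = 18496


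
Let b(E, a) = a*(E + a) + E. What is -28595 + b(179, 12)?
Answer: -26124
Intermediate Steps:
b(E, a) = E + a*(E + a)
-28595 + b(179, 12) = -28595 + (179 + 12² + 179*12) = -28595 + (179 + 144 + 2148) = -28595 + 2471 = -26124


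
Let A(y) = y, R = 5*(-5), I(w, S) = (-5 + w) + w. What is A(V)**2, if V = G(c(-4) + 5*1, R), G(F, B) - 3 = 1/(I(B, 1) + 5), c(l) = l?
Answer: 22201/2500 ≈ 8.8804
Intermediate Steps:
I(w, S) = -5 + 2*w
R = -25
G(F, B) = 3 + 1/(2*B) (G(F, B) = 3 + 1/((-5 + 2*B) + 5) = 3 + 1/(2*B))
V = 149/50 (V = 3 + (1/2)/(-25) = 3 + (1/2)*(-1/25) = 3 - 1/50 = 149/50 ≈ 2.9800)
A(V)**2 = (149/50)**2 = 22201/2500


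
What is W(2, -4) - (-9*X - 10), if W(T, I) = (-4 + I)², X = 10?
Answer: 164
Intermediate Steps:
W(2, -4) - (-9*X - 10) = (-4 - 4)² - (-9*10 - 10) = (-8)² - (-90 - 10) = 64 - 1*(-100) = 64 + 100 = 164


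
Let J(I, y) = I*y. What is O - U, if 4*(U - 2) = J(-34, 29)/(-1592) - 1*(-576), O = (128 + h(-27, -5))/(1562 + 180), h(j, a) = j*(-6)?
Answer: -404864267/2773264 ≈ -145.99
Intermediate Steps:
h(j, a) = -6*j
O = 145/871 (O = (128 - 6*(-27))/(1562 + 180) = (128 + 162)/1742 = 290*(1/1742) = 145/871 ≈ 0.16648)
U = 465357/3184 (U = 2 + (-34*29/(-1592) - 1*(-576))/4 = 2 + (-986*(-1/1592) + 576)/4 = 2 + (493/796 + 576)/4 = 2 + (¼)*(458989/796) = 2 + 458989/3184 = 465357/3184 ≈ 146.15)
O - U = 145/871 - 1*465357/3184 = 145/871 - 465357/3184 = -404864267/2773264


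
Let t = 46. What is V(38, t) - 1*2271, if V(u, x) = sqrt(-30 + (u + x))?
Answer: -2271 + 3*sqrt(6) ≈ -2263.7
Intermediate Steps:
V(u, x) = sqrt(-30 + u + x)
V(38, t) - 1*2271 = sqrt(-30 + 38 + 46) - 1*2271 = sqrt(54) - 2271 = 3*sqrt(6) - 2271 = -2271 + 3*sqrt(6)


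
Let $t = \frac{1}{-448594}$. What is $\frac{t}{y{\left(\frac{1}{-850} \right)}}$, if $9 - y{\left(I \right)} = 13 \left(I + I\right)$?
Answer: $- \frac{425}{1721703772} \approx -2.4685 \cdot 10^{-7}$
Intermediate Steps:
$y{\left(I \right)} = 9 - 26 I$ ($y{\left(I \right)} = 9 - 13 \left(I + I\right) = 9 - 13 \cdot 2 I = 9 - 26 I$)
$t = - \frac{1}{448594} \approx -2.2292 \cdot 10^{-6}$
$\frac{t}{y{\left(\frac{1}{-850} \right)}} = - \frac{1}{448594 \left(9 - \frac{26}{-850}\right)} = - \frac{1}{448594 \left(9 - - \frac{13}{425}\right)} = - \frac{1}{448594 \left(9 + \frac{13}{425}\right)} = - \frac{1}{448594 \cdot \frac{3838}{425}} = \left(- \frac{1}{448594}\right) \frac{425}{3838} = - \frac{425}{1721703772}$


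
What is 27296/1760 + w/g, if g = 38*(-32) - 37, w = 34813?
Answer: -845906/68915 ≈ -12.275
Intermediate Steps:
g = -1253 (g = -1216 - 37 = -1253)
27296/1760 + w/g = 27296/1760 + 34813/(-1253) = 27296*(1/1760) + 34813*(-1/1253) = 853/55 - 34813/1253 = -845906/68915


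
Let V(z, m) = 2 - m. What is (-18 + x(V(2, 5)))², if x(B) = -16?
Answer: 1156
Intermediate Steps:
(-18 + x(V(2, 5)))² = (-18 - 16)² = (-34)² = 1156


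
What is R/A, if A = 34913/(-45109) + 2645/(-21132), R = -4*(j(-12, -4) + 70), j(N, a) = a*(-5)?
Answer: 343167619680/857094821 ≈ 400.38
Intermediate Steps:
j(N, a) = -5*a
R = -360 (R = -4*(-5*(-4) + 70) = -4*(20 + 70) = -4*90 = -360)
A = -857094821/953243388 (A = 34913*(-1/45109) + 2645*(-1/21132) = -34913/45109 - 2645/21132 = -857094821/953243388 ≈ -0.89914)
R/A = -360/(-857094821/953243388) = -360*(-953243388/857094821) = 343167619680/857094821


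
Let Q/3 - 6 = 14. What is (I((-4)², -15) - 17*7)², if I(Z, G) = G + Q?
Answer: 5476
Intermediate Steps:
Q = 60 (Q = 18 + 3*14 = 18 + 42 = 60)
I(Z, G) = 60 + G (I(Z, G) = G + 60 = 60 + G)
(I((-4)², -15) - 17*7)² = ((60 - 15) - 17*7)² = (45 - 119)² = (-74)² = 5476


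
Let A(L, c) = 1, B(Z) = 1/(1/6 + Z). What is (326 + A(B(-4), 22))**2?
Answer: 106929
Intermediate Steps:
B(Z) = 1/(1/6 + Z)
(326 + A(B(-4), 22))**2 = (326 + 1)**2 = 327**2 = 106929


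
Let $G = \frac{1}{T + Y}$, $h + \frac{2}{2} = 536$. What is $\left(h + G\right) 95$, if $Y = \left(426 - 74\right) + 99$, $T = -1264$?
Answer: $\frac{41320630}{813} \approx 50825.0$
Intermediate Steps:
$h = 535$ ($h = -1 + 536 = 535$)
$Y = 451$ ($Y = 352 + 99 = 451$)
$G = - \frac{1}{813}$ ($G = \frac{1}{-1264 + 451} = \frac{1}{-813} = - \frac{1}{813} \approx -0.00123$)
$\left(h + G\right) 95 = \left(535 - \frac{1}{813}\right) 95 = \frac{434954}{813} \cdot 95 = \frac{41320630}{813}$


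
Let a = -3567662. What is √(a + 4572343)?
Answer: √1004681 ≈ 1002.3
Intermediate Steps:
√(a + 4572343) = √(-3567662 + 4572343) = √1004681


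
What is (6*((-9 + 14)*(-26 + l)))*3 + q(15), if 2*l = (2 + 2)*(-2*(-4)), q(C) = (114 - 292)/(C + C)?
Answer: -13589/15 ≈ -905.93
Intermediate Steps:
q(C) = -89/C (q(C) = -178*1/(2*C) = -89/C)
l = 16 (l = ((2 + 2)*(-2*(-4)))/2 = (4*8)/2 = (1/2)*32 = 16)
(6*((-9 + 14)*(-26 + l)))*3 + q(15) = (6*((-9 + 14)*(-26 + 16)))*3 - 89/15 = (6*(5*(-10)))*3 - 89*1/15 = (6*(-50))*3 - 89/15 = -300*3 - 89/15 = -900 - 89/15 = -13589/15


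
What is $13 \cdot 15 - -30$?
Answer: $225$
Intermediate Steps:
$13 \cdot 15 - -30 = 195 + 30 = 225$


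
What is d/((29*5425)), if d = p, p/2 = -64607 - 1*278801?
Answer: -686816/157325 ≈ -4.3656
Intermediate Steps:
p = -686816 (p = 2*(-64607 - 1*278801) = 2*(-64607 - 278801) = 2*(-343408) = -686816)
d = -686816
d/((29*5425)) = -686816/(29*5425) = -686816/157325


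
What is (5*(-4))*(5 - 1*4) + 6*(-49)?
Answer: -314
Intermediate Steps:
(5*(-4))*(5 - 1*4) + 6*(-49) = -20*(5 - 4) - 294 = -20*1 - 294 = -20 - 294 = -314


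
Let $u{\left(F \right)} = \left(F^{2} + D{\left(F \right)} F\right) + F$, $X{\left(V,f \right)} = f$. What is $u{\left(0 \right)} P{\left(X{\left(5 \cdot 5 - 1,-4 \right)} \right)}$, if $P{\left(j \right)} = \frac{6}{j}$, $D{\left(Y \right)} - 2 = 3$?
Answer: $0$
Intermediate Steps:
$D{\left(Y \right)} = 5$ ($D{\left(Y \right)} = 2 + 3 = 5$)
$u{\left(F \right)} = F^{2} + 6 F$ ($u{\left(F \right)} = \left(F^{2} + 5 F\right) + F = F^{2} + 6 F$)
$u{\left(0 \right)} P{\left(X{\left(5 \cdot 5 - 1,-4 \right)} \right)} = 0 \left(6 + 0\right) \frac{6}{-4} = 0 \cdot 6 \cdot 6 \left(- \frac{1}{4}\right) = 0 \left(- \frac{3}{2}\right) = 0$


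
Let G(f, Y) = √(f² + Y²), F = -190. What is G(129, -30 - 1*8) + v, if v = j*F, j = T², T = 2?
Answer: -760 + √18085 ≈ -625.52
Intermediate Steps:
j = 4 (j = 2² = 4)
G(f, Y) = √(Y² + f²)
v = -760 (v = 4*(-190) = -760)
G(129, -30 - 1*8) + v = √((-30 - 1*8)² + 129²) - 760 = √((-30 - 8)² + 16641) - 760 = √((-38)² + 16641) - 760 = √(1444 + 16641) - 760 = √18085 - 760 = -760 + √18085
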